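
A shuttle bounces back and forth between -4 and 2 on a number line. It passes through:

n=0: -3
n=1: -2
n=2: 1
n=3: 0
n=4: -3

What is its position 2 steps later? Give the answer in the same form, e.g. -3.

The value reflects between -4 and 2, moving 3 per step.
  step 5: -3 → -2
  step 6: -2 → 1

1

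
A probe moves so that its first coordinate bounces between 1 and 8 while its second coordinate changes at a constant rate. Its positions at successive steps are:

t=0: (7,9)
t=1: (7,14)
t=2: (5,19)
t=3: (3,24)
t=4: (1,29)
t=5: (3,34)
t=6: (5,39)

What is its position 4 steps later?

The first coordinate travels 2 per step and bounces off the walls at 1 and 8.
  step 7: 5 → 7
  step 8: 7 → 7
  step 9: 7 → 5
  step 10: 5 → 3
The second coordinate changes by +5 each step: at step 10 it is 59.

(3,59)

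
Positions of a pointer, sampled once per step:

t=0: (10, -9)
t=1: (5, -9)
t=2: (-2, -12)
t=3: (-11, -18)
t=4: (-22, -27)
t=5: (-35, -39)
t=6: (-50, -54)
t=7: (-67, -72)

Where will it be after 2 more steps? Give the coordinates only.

(-107, -117)

Taking differences between consecutive positions: (-5, +0), (-7, -3), (-9, -6), (-11, -9), (-13, -12), (-15, -15), (-17, -18). These grow by (-2, -3) each step.
step 8: (-67, -72) + (-19, -21) → (-86, -93)
step 9: (-86, -93) + (-21, -24) → (-107, -117)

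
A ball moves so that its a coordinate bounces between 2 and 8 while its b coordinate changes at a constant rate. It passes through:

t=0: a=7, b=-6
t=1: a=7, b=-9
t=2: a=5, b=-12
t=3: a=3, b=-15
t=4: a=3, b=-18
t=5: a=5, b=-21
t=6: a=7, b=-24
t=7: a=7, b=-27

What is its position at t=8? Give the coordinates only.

The a coordinate travels 2 per step and bounces off the walls at 2 and 8.
  step 8: 7 → 5
The b coordinate changes by -3 each step: at step 8 it is -30.

a=5, b=-30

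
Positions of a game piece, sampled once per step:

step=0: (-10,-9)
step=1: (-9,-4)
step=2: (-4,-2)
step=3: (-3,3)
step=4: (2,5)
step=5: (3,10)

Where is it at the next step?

Step-to-step displacements: (+1,+5), (+5,+2), (+1,+5), (+5,+2), (+1,+5) — a repeating cycle of length 2.
step 6: apply (+5,+2) → (8,12)

(8,12)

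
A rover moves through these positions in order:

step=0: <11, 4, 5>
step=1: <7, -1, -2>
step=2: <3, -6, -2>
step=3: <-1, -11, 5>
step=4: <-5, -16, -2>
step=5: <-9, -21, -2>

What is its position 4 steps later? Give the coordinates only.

The first coordinate changes by -4 each step, so at step 9 it is 11 + 9·(-4) = -25.
The second coordinate changes by -5 each step, so at step 9 it is 4 + 9·(-5) = -41.
The third coordinate repeats the cycle [5, -2, -2] with period 3; step 9 mod 3 = 0, giving 5.

<-25, -41, 5>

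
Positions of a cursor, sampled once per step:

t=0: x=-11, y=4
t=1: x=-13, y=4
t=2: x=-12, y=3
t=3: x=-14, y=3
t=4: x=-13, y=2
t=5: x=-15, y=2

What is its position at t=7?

x=-16, y=1

Step-to-step displacements: (-2, +0), (+1, -1), (-2, +0), (+1, -1), (-2, +0) — a repeating cycle of length 2.
step 6: apply (+1, -1) → x=-14, y=1
step 7: apply (-2, +0) → x=-16, y=1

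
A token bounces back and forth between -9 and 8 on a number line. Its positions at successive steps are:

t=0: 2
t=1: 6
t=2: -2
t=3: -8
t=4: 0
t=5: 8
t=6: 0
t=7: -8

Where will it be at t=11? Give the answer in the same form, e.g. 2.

-6

The value reflects between -9 and 8, moving 8 per step.
  step 8: -8 → -2
  step 9: -2 → 6
  step 10: 6 → 2
  step 11: 2 → -6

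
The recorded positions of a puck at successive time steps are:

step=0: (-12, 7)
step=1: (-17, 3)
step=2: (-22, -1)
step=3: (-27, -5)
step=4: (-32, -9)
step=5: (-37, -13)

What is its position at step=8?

Each step adds (-5, -4) to the position.
step 6: (-37, -13) + (-5, -4) → (-42, -17)
step 7: (-42, -17) + (-5, -4) → (-47, -21)
step 8: (-47, -21) + (-5, -4) → (-52, -25)

(-52, -25)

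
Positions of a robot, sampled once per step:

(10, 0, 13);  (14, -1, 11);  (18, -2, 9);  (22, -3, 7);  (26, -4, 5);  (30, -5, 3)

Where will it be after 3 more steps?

(42, -8, -3)

The position changes by (+4, -1, -2) every step.
step 6: (30, -5, 3) + (+4, -1, -2) → (34, -6, 1)
step 7: (34, -6, 1) + (+4, -1, -2) → (38, -7, -1)
step 8: (38, -7, -1) + (+4, -1, -2) → (42, -8, -3)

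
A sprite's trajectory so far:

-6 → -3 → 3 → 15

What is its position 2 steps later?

87

Step-to-step displacements: +3, +6, +12; each is 2× the previous.
step 4: 15 + 24 → 39
step 5: 39 + 48 → 87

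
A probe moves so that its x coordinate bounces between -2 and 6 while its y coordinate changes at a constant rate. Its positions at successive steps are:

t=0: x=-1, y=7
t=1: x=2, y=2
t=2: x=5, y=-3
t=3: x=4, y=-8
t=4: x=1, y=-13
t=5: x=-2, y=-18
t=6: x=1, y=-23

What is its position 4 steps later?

The x coordinate travels 3 per step and bounces off the walls at -2 and 6.
  step 7: 1 → 4
  step 8: 4 → 5
  step 9: 5 → 2
  step 10: 2 → -1
The y coordinate changes by -5 each step: at step 10 it is -43.

x=-1, y=-43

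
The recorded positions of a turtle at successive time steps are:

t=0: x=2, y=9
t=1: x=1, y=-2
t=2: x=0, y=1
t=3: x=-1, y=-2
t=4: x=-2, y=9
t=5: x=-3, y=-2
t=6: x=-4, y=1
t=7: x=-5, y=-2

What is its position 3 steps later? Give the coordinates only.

The x coordinate changes by -1 each step, so at step 10 it is 2 + 10·(-1) = -8.
The y coordinate repeats the cycle [9, -2, 1, -2] with period 4; step 10 mod 4 = 2, giving 1.

x=-8, y=1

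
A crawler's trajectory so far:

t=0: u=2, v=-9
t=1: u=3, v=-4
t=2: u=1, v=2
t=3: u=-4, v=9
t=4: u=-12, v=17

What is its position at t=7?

Taking differences between consecutive positions: (+1,+5), (-2,+6), (-5,+7), (-8,+8). These grow by (-3,+1) each step.
step 5: u=-12, v=17 + (-11,+9) → u=-23, v=26
step 6: u=-23, v=26 + (-14,+10) → u=-37, v=36
step 7: u=-37, v=36 + (-17,+11) → u=-54, v=47

u=-54, v=47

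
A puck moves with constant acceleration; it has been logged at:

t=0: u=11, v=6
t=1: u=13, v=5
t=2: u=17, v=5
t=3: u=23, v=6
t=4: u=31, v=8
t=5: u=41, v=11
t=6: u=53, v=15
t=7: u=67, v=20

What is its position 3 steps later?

Successive displacements: (+2,-1), (+4,+0), (+6,+1), (+8,+2), (+10,+3), (+12,+4), (+14,+5) — each changes by (+2,+1).
step 8: u=67, v=20 + (+16,+6) → u=83, v=26
step 9: u=83, v=26 + (+18,+7) → u=101, v=33
step 10: u=101, v=33 + (+20,+8) → u=121, v=41

u=121, v=41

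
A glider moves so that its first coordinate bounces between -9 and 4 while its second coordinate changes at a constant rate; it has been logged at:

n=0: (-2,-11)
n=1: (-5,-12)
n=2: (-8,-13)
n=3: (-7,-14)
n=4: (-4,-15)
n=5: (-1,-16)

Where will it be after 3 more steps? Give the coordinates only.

The first coordinate reflects between -9 and 4, moving 3 per step.
  step 6: -1 → 2
  step 7: 2 → 3
  step 8: 3 → 0
The second coordinate changes by -1 each step: at step 8 it is -19.

(0,-19)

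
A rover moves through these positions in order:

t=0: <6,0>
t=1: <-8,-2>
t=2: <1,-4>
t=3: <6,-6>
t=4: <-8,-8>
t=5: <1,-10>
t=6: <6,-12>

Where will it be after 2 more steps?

<1,-16>

The first coordinate repeats the cycle [6, -8, 1] with period 3; step 8 mod 3 = 2, giving 1.
The second coordinate changes by -2 each step, so at step 8 it is 0 + 8·(-2) = -16.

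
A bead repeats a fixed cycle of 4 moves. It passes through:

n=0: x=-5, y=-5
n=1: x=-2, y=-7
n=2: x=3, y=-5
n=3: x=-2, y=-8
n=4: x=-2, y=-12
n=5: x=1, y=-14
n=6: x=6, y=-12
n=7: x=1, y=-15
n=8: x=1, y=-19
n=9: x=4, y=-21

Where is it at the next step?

Differencing gives (+3, -2), (+5, +2), (-5, -3), (+0, -4), (+3, -2), (+5, +2), (-5, -3), (+0, -4), (+3, -2). This is the pattern (+3, -2), (+5, +2), (-5, -3), (+0, -4) repeated.
step 10: apply (+5, +2) → x=9, y=-19

x=9, y=-19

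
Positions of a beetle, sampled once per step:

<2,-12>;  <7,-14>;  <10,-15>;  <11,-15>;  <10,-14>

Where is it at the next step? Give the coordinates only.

Taking differences between consecutive positions: <+5,-2>, <+3,-1>, <+1,+0>, <-1,+1>. These grow by <-2,+1> each step.
step 5: <10,-14> + <-3,+2> → <7,-12>

<7,-12>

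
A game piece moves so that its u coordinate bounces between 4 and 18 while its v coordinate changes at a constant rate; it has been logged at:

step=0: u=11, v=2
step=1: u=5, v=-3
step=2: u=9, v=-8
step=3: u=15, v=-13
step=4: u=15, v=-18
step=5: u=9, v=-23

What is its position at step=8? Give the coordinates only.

The u coordinate reflects between 4 and 18, moving 6 per step.
  step 6: 9 → 5
  step 7: 5 → 11
  step 8: 11 → 17
The v coordinate changes by -5 each step: at step 8 it is -38.

u=17, v=-38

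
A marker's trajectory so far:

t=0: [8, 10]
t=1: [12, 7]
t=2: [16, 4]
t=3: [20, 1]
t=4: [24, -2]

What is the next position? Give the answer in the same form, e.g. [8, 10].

The position changes by [+4, -3] every step.
step 5: [24, -2] + [+4, -3] → [28, -5]

[28, -5]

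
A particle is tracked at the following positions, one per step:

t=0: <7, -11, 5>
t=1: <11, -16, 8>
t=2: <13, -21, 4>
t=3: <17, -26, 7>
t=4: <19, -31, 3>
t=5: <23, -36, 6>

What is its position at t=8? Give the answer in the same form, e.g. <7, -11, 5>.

The moves between consecutive positions are <+4, -5, +3>, <+2, -5, -4>, <+4, -5, +3>, <+2, -5, -4>, <+4, -5, +3>; they repeat the 2-cycle [<+4, -5, +3>, <+2, -5, -4>].
step 6: apply <+2, -5, -4> → <25, -41, 2>
step 7: apply <+4, -5, +3> → <29, -46, 5>
step 8: apply <+2, -5, -4> → <31, -51, 1>

<31, -51, 1>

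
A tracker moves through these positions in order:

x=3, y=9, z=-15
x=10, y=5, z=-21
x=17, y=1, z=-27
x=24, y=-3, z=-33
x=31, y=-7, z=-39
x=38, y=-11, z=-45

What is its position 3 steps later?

Constant displacement of (+7,-4,-6) per step.
step 6: x=38, y=-11, z=-45 + (+7,-4,-6) → x=45, y=-15, z=-51
step 7: x=45, y=-15, z=-51 + (+7,-4,-6) → x=52, y=-19, z=-57
step 8: x=52, y=-19, z=-57 + (+7,-4,-6) → x=59, y=-23, z=-63

x=59, y=-23, z=-63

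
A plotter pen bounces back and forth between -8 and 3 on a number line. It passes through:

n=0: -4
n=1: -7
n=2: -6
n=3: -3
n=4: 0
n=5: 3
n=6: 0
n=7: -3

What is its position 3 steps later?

The value travels 3 per step and bounces off the walls at -8 and 3.
  step 8: -3 → -6
  step 9: -6 → -7
  step 10: -7 → -4

-4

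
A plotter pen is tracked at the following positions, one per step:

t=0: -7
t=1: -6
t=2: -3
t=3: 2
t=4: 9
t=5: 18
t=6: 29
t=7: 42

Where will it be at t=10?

93

First differences are +1, +3, +5, +7, +9, +11, +13; their common second difference is +2 (constant acceleration).
step 8: 42 + 15 → 57
step 9: 57 + 17 → 74
step 10: 74 + 19 → 93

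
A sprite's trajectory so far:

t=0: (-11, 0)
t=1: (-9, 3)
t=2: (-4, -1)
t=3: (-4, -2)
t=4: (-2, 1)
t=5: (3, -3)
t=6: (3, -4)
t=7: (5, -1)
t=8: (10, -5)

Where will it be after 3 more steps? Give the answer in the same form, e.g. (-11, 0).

Step-to-step displacements: (+2, +3), (+5, -4), (+0, -1), (+2, +3), (+5, -4), (+0, -1), (+2, +3), (+5, -4) — a repeating cycle of length 3.
step 9: apply (+0, -1) → (10, -6)
step 10: apply (+2, +3) → (12, -3)
step 11: apply (+5, -4) → (17, -7)

(17, -7)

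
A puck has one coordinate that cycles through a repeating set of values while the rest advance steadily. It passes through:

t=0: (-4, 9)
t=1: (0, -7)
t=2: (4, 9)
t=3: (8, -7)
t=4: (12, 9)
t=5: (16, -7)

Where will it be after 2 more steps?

First: linear, +4 per step → 24 at step 7.
Second: cycles through 9, -7 every 2 steps. Step 7 lands at position 1 of the cycle → -7.

(24, -7)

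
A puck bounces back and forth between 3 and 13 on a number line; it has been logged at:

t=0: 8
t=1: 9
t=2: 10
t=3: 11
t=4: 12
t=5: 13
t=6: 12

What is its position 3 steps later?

The value reflects between 3 and 13, moving 1 per step.
  step 7: 12 → 11
  step 8: 11 → 10
  step 9: 10 → 9

9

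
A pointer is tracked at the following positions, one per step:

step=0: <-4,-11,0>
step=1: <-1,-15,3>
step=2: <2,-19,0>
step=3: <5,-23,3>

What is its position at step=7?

The first coordinate changes by +3 each step, so at step 7 it is -4 + 7·(3) = 17.
The second coordinate changes by -4 each step, so at step 7 it is -11 + 7·(-4) = -39.
The third coordinate repeats the cycle [0, 3] with period 2; step 7 mod 2 = 1, giving 3.

<17,-39,3>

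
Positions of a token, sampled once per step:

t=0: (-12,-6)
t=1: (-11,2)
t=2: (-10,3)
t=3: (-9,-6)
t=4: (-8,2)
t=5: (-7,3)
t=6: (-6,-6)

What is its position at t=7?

(-5,2)

The first coordinate changes by +1 each step, so at step 7 it is -12 + 7·(1) = -5.
The second coordinate repeats the cycle [-6, 2, 3] with period 3; step 7 mod 3 = 1, giving 2.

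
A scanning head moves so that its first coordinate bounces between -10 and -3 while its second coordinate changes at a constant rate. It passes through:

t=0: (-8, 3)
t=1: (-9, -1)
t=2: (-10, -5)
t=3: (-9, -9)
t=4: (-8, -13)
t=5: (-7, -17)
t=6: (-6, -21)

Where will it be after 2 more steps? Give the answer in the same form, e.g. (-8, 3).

The first coordinate reflects between -10 and -3, moving 1 per step.
  step 7: -6 → -5
  step 8: -5 → -4
The second coordinate changes by -4 each step: at step 8 it is -29.

(-4, -29)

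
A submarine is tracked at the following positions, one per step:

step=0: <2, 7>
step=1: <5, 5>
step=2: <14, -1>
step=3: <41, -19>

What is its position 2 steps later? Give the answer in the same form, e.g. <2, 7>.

<365, -235>

Step-to-step displacements: <+3, -2>, <+9, -6>, <+27, -18>; each is 3× the previous.
step 4: <41, -19> + <+81, -54> → <122, -73>
step 5: <122, -73> + <+243, -162> → <365, -235>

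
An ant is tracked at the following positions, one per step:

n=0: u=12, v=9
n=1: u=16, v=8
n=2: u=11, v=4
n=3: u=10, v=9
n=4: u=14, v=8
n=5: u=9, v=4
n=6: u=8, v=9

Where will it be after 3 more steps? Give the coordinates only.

The moves between consecutive positions are (+4,-1), (-5,-4), (-1,+5), (+4,-1), (-5,-4), (-1,+5); they repeat the 3-cycle [(+4,-1), (-5,-4), (-1,+5)].
step 7: apply (+4,-1) → u=12, v=8
step 8: apply (-5,-4) → u=7, v=4
step 9: apply (-1,+5) → u=6, v=9

u=6, v=9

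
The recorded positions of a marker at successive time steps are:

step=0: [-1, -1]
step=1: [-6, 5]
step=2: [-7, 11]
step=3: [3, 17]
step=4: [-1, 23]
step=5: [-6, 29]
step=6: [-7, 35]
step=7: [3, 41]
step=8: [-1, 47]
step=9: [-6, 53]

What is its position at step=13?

First: cycles through -1, -6, -7, 3 every 4 steps. Step 13 lands at position 1 of the cycle → -6.
Second: linear, +6 per step → 77 at step 13.

[-6, 77]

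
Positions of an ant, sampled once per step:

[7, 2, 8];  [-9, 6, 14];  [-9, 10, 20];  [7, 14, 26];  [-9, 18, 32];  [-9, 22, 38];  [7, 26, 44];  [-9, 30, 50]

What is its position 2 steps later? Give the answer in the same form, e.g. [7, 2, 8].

First: cycles through 7, -9, -9 every 3 steps. Step 9 lands at position 0 of the cycle → 7.
Second: linear, +4 per step → 38 at step 9.
Third: linear, +6 per step → 62 at step 9.

[7, 38, 62]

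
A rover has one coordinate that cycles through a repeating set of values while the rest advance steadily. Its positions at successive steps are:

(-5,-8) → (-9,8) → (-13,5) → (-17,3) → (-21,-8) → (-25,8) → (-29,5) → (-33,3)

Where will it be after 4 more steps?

First: linear, -4 per step → -49 at step 11.
Second: cycles through -8, 8, 5, 3 every 4 steps. Step 11 lands at position 3 of the cycle → 3.

(-49,3)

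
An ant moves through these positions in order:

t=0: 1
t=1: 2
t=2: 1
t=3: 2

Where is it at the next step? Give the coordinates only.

The jumps are +1, -1, +1 — a geometric progression with ratio -1.
step 4: 2 − 1 → 1

1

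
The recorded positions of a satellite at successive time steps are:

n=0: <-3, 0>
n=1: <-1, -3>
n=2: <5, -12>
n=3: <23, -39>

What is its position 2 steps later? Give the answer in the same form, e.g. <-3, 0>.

The jumps are <+2, -3>, <+6, -9>, <+18, -27> — a geometric progression with ratio 3.
step 4: <23, -39> + <+54, -81> → <77, -120>
step 5: <77, -120> + <+162, -243> → <239, -363>

<239, -363>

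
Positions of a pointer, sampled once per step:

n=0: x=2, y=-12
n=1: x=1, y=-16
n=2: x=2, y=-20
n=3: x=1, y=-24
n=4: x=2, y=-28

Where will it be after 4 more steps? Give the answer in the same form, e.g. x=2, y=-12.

X: cycles through 2, 1 every 2 steps. Step 8 lands at position 0 of the cycle → 2.
Y: linear, -4 per step → -44 at step 8.

x=2, y=-44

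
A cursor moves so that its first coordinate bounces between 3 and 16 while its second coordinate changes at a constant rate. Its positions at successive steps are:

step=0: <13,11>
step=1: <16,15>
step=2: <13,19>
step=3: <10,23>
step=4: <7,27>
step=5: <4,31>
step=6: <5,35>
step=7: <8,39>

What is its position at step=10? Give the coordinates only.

The first coordinate travels 3 per step and bounces off the walls at 3 and 16.
  step 8: 8 → 11
  step 9: 11 → 14
  step 10: 14 → 15
The second coordinate changes by +4 each step: at step 10 it is 51.

<15,51>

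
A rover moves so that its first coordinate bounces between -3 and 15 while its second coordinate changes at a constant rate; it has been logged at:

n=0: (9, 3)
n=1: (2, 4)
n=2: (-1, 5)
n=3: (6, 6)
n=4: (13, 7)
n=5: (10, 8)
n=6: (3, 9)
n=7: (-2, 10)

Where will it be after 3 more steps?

(11, 13)

The first coordinate travels 7 per step and bounces off the walls at -3 and 15.
  step 8: -2 → 5
  step 9: 5 → 12
  step 10: 12 → 11
The second coordinate changes by +1 each step: at step 10 it is 13.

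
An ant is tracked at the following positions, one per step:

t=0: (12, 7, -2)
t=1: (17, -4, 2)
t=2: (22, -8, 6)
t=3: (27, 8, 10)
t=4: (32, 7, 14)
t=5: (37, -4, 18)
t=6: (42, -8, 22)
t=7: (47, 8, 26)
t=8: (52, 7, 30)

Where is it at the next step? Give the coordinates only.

First: linear, +5 per step → 57 at step 9.
Second: cycles through 7, -4, -8, 8 every 4 steps. Step 9 lands at position 1 of the cycle → -4.
Third: linear, +4 per step → 34 at step 9.

(57, -4, 34)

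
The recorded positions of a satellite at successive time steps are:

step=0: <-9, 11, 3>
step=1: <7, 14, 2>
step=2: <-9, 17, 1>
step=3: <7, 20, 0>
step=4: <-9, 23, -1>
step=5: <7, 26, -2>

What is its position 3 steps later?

<-9, 35, -5>

First: cycles through -9, 7 every 2 steps. Step 8 lands at position 0 of the cycle → -9.
Second: linear, +3 per step → 35 at step 8.
Third: linear, -1 per step → -5 at step 8.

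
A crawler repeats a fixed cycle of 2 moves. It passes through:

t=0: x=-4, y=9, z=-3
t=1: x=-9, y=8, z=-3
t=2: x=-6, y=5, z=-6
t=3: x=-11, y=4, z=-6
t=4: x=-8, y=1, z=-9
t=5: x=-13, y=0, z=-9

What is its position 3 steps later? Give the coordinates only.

x=-12, y=-7, z=-15

The moves between consecutive positions are (-5, -1, +0), (+3, -3, -3), (-5, -1, +0), (+3, -3, -3), (-5, -1, +0); they repeat the 2-cycle [(-5, -1, +0), (+3, -3, -3)].
step 6: apply (+3, -3, -3) → x=-10, y=-3, z=-12
step 7: apply (-5, -1, +0) → x=-15, y=-4, z=-12
step 8: apply (+3, -3, -3) → x=-12, y=-7, z=-15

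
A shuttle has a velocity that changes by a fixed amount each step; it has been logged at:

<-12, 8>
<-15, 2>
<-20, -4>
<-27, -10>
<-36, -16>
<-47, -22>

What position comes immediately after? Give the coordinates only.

Taking differences between consecutive positions: <-3, -6>, <-5, -6>, <-7, -6>, <-9, -6>, <-11, -6>. These grow by <-2, +0> each step.
step 6: <-47, -22> + <-13, -6> → <-60, -28>

<-60, -28>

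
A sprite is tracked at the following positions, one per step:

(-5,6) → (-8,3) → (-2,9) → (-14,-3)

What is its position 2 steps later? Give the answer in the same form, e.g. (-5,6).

The jumps are (-3,-3), (+6,+6), (-12,-12) — a geometric progression with ratio -2.
step 4: (-14,-3) + (+24,+24) → (10,21)
step 5: (10,21) + (-48,-48) → (-38,-27)

(-38,-27)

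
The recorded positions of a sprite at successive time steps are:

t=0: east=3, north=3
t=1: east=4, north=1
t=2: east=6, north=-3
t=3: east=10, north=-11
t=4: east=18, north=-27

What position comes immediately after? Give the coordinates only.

Consecutive displacements (+1,-2), (+2,-4), (+4,-8), (+8,-16) scale by a factor of 2 each step.
step 5: east=18, north=-27 + (+16,-32) → east=34, north=-59

east=34, north=-59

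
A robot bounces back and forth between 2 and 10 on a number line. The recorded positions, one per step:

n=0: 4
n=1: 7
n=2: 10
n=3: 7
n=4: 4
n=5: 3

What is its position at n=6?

6

The value travels 3 per step and bounces off the walls at 2 and 10.
  step 6: 3 → 6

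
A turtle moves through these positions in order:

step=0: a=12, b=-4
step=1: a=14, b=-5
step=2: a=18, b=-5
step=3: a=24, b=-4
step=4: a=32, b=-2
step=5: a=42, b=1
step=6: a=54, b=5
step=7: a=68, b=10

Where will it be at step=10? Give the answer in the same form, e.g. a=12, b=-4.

Taking differences between consecutive positions: (+2, -1), (+4, +0), (+6, +1), (+8, +2), (+10, +3), (+12, +4), (+14, +5). These grow by (+2, +1) each step.
step 8: a=68, b=10 + (+16, +6) → a=84, b=16
step 9: a=84, b=16 + (+18, +7) → a=102, b=23
step 10: a=102, b=23 + (+20, +8) → a=122, b=31

a=122, b=31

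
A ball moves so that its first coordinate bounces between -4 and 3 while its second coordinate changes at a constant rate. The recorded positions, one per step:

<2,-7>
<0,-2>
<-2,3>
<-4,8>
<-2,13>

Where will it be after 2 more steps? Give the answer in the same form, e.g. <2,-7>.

<2,23>

The first coordinate reflects between -4 and 3, moving 2 per step.
  step 5: -2 → 0
  step 6: 0 → 2
The second coordinate changes by +5 each step: at step 6 it is 23.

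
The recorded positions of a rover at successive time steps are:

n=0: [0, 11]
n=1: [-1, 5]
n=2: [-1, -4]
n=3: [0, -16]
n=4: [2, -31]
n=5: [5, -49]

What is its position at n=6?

Taking differences between consecutive positions: [-1, -6], [+0, -9], [+1, -12], [+2, -15], [+3, -18]. These grow by [+1, -3] each step.
step 6: [5, -49] + [+4, -21] → [9, -70]

[9, -70]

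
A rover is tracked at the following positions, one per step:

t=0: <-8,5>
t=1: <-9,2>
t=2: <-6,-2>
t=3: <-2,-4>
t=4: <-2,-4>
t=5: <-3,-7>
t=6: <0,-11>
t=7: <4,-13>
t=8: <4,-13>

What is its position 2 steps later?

<6,-20>

Step-to-step displacements: <-1,-3>, <+3,-4>, <+4,-2>, <+0,+0>, <-1,-3>, <+3,-4>, <+4,-2>, <+0,+0> — a repeating cycle of length 4.
step 9: apply <-1,-3> → <3,-16>
step 10: apply <+3,-4> → <6,-20>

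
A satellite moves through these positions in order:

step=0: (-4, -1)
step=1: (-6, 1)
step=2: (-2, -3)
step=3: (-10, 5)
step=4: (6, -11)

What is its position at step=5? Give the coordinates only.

(-26, 21)

Consecutive displacements (-2, +2), (+4, -4), (-8, +8), (+16, -16) scale by a factor of -2 each step.
step 5: (6, -11) + (-32, +32) → (-26, 21)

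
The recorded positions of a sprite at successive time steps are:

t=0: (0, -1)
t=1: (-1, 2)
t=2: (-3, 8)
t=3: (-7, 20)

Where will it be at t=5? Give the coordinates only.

(-31, 92)

Step-to-step displacements: (-1, +3), (-2, +6), (-4, +12); each is 2× the previous.
step 4: (-7, 20) + (-8, +24) → (-15, 44)
step 5: (-15, 44) + (-16, +48) → (-31, 92)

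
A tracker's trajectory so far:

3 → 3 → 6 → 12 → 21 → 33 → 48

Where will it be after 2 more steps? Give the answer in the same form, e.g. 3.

Successive displacements: +0, +3, +6, +9, +12, +15 — each changes by +3.
step 7: 48 + 18 → 66
step 8: 66 + 21 → 87

87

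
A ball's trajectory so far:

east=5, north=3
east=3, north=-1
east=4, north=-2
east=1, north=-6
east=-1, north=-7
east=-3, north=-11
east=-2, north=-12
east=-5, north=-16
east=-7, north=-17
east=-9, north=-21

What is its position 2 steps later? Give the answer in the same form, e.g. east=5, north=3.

Step-to-step displacements: (-2, -4), (+1, -1), (-3, -4), (-2, -1), (-2, -4), (+1, -1), (-3, -4), (-2, -1), (-2, -4) — a repeating cycle of length 4.
step 10: apply (+1, -1) → east=-8, north=-22
step 11: apply (-3, -4) → east=-11, north=-26

east=-11, north=-26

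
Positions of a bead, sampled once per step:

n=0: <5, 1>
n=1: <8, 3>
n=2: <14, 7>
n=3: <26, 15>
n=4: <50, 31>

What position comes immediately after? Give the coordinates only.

<98, 63>

Step-to-step displacements: <+3, +2>, <+6, +4>, <+12, +8>, <+24, +16>; each is 2× the previous.
step 5: <50, 31> + <+48, +32> → <98, 63>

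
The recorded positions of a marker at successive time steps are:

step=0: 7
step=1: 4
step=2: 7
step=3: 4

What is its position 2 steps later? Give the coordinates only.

4

Consecutive displacements -3, +3, -3 scale by a factor of -1 each step.
step 4: 4 + 3 → 7
step 5: 7 − 3 → 4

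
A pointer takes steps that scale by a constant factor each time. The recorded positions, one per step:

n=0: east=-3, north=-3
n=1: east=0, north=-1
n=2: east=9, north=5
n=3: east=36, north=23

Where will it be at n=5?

east=360, north=239

Consecutive displacements (+3, +2), (+9, +6), (+27, +18) scale by a factor of 3 each step.
step 4: east=36, north=23 + (+81, +54) → east=117, north=77
step 5: east=117, north=77 + (+243, +162) → east=360, north=239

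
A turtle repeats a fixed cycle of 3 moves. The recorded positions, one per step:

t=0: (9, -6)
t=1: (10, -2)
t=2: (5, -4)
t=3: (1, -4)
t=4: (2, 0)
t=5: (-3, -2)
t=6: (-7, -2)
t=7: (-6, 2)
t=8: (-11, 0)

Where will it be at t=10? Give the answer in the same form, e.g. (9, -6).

(-14, 4)

Differencing gives (+1, +4), (-5, -2), (-4, +0), (+1, +4), (-5, -2), (-4, +0), (+1, +4), (-5, -2). This is the pattern (+1, +4), (-5, -2), (-4, +0) repeated.
step 9: apply (-4, +0) → (-15, 0)
step 10: apply (+1, +4) → (-14, 4)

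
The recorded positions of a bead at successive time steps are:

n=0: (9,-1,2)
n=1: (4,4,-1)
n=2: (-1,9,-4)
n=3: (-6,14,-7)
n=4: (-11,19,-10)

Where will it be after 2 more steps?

The position changes by (-5,+5,-3) every step.
step 5: (-11,19,-10) + (-5,+5,-3) → (-16,24,-13)
step 6: (-16,24,-13) + (-5,+5,-3) → (-21,29,-16)

(-21,29,-16)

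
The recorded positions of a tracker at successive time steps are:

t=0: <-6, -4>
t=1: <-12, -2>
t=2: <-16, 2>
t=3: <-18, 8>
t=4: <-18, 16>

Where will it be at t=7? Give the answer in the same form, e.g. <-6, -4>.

First differences are <-6, +2>, <-4, +4>, <-2, +6>, <+0, +8>; their common second difference is <+2, +2> (constant acceleration).
step 5: <-18, 16> + <+2, +10> → <-16, 26>
step 6: <-16, 26> + <+4, +12> → <-12, 38>
step 7: <-12, 38> + <+6, +14> → <-6, 52>

<-6, 52>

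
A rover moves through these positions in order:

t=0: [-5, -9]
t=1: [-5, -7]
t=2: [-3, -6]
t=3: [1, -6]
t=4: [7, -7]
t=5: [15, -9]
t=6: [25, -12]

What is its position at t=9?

[67, -27]

Successive displacements: [+0, +2], [+2, +1], [+4, +0], [+6, -1], [+8, -2], [+10, -3] — each changes by [+2, -1].
step 7: [25, -12] + [+12, -4] → [37, -16]
step 8: [37, -16] + [+14, -5] → [51, -21]
step 9: [51, -21] + [+16, -6] → [67, -27]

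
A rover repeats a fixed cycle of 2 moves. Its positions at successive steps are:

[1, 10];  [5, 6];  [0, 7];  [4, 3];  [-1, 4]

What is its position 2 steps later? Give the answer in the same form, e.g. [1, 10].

Differencing gives [+4, -4], [-5, +1], [+4, -4], [-5, +1]. This is the pattern [+4, -4], [-5, +1] repeated.
step 5: apply [+4, -4] → [3, 0]
step 6: apply [-5, +1] → [-2, 1]

[-2, 1]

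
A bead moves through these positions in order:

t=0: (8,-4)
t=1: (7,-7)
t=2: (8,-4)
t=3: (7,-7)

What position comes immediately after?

(8,-4)

The jumps are (-1,-3), (+1,+3), (-1,-3) — a geometric progression with ratio -1.
step 4: (7,-7) + (+1,+3) → (8,-4)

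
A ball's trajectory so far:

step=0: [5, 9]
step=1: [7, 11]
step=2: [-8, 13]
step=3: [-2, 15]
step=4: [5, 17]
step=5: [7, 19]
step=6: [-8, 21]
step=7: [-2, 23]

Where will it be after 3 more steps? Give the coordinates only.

The first coordinate repeats the cycle [5, 7, -8, -2] with period 4; step 10 mod 4 = 2, giving -8.
The second coordinate changes by +2 each step, so at step 10 it is 9 + 10·(2) = 29.

[-8, 29]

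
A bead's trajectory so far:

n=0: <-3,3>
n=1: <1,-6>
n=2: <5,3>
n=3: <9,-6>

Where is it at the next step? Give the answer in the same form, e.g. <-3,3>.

<13,3>

First: linear, +4 per step → 13 at step 4.
Second: cycles through 3, -6 every 2 steps. Step 4 lands at position 0 of the cycle → 3.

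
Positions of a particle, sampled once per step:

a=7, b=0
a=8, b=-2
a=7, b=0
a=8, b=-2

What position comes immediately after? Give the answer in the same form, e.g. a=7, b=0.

a=7, b=0

The jumps are (+1, -2), (-1, +2), (+1, -2) — a geometric progression with ratio -1.
step 4: a=8, b=-2 + (-1, +2) → a=7, b=0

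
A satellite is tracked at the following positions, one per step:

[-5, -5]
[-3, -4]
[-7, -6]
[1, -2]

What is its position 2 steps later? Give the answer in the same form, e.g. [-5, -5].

Consecutive displacements [+2, +1], [-4, -2], [+8, +4] scale by a factor of -2 each step.
step 4: [1, -2] + [-16, -8] → [-15, -10]
step 5: [-15, -10] + [+32, +16] → [17, 6]

[17, 6]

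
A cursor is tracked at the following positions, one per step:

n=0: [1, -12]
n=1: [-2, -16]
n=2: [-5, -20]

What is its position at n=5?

Each step adds [-3, -4] to the position.
step 3: [-5, -20] + [-3, -4] → [-8, -24]
step 4: [-8, -24] + [-3, -4] → [-11, -28]
step 5: [-11, -28] + [-3, -4] → [-14, -32]

[-14, -32]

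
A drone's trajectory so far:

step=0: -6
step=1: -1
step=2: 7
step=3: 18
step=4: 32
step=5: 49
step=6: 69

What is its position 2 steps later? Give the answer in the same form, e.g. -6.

118

Taking differences between consecutive positions: +5, +8, +11, +14, +17, +20. These grow by +3 each step.
step 7: 69 + 23 → 92
step 8: 92 + 26 → 118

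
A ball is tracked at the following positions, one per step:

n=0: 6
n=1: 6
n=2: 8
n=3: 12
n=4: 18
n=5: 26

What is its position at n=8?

Successive displacements: +0, +2, +4, +6, +8 — each changes by +2.
step 6: 26 + 10 → 36
step 7: 36 + 12 → 48
step 8: 48 + 14 → 62

62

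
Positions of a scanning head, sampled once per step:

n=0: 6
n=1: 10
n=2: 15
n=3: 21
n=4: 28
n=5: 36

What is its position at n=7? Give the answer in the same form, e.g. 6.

Taking differences between consecutive positions: +4, +5, +6, +7, +8. These grow by +1 each step.
step 6: 36 + 9 → 45
step 7: 45 + 10 → 55

55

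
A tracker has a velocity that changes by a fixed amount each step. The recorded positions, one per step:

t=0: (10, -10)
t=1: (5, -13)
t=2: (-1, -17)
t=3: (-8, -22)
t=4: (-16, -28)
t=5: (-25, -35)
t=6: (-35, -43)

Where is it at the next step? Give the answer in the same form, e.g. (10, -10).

First differences are (-5, -3), (-6, -4), (-7, -5), (-8, -6), (-9, -7), (-10, -8); their common second difference is (-1, -1) (constant acceleration).
step 7: (-35, -43) + (-11, -9) → (-46, -52)

(-46, -52)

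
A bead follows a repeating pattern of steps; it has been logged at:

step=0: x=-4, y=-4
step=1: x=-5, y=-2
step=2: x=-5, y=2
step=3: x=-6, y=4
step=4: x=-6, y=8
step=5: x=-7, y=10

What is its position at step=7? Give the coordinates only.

The moves between consecutive positions are (-1, +2), (+0, +4), (-1, +2), (+0, +4), (-1, +2); they repeat the 2-cycle [(-1, +2), (+0, +4)].
step 6: apply (+0, +4) → x=-7, y=14
step 7: apply (-1, +2) → x=-8, y=16

x=-8, y=16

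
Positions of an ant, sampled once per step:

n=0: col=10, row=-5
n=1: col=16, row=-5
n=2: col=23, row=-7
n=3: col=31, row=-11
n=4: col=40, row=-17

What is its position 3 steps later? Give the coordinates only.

col=73, row=-47

Taking differences between consecutive positions: (+6,+0), (+7,-2), (+8,-4), (+9,-6). These grow by (+1,-2) each step.
step 5: col=40, row=-17 + (+10,-8) → col=50, row=-25
step 6: col=50, row=-25 + (+11,-10) → col=61, row=-35
step 7: col=61, row=-35 + (+12,-12) → col=73, row=-47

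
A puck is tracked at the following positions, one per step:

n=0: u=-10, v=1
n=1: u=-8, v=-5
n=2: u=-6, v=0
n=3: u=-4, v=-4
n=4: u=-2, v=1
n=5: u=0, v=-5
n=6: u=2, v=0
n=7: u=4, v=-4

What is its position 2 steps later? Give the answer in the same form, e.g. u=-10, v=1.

U: linear, +2 per step → 8 at step 9.
V: cycles through 1, -5, 0, -4 every 4 steps. Step 9 lands at position 1 of the cycle → -5.

u=8, v=-5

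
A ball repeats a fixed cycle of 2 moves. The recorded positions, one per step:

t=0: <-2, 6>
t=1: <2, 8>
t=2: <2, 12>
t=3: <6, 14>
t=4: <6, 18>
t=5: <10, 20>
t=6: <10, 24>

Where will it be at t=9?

Step-to-step displacements: <+4, +2>, <+0, +4>, <+4, +2>, <+0, +4>, <+4, +2>, <+0, +4> — a repeating cycle of length 2.
step 7: apply <+4, +2> → <14, 26>
step 8: apply <+0, +4> → <14, 30>
step 9: apply <+4, +2> → <18, 32>

<18, 32>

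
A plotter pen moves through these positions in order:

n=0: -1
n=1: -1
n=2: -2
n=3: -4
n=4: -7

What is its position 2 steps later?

Taking differences between consecutive positions: +0, -1, -2, -3. These grow by -1 each step.
step 5: -7 − 4 → -11
step 6: -11 − 5 → -16

-16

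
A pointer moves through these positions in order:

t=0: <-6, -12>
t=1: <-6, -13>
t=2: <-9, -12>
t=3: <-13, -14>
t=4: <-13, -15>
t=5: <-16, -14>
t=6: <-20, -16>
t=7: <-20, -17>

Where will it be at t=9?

The moves between consecutive positions are <+0, -1>, <-3, +1>, <-4, -2>, <+0, -1>, <-3, +1>, <-4, -2>, <+0, -1>; they repeat the 3-cycle [<+0, -1>, <-3, +1>, <-4, -2>].
step 8: apply <-3, +1> → <-23, -16>
step 9: apply <-4, -2> → <-27, -18>

<-27, -18>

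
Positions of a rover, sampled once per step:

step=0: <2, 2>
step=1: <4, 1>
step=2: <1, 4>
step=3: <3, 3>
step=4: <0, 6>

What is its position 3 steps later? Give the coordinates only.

The moves between consecutive positions are <+2, -1>, <-3, +3>, <+2, -1>, <-3, +3>; they repeat the 2-cycle [<+2, -1>, <-3, +3>].
step 5: apply <+2, -1> → <2, 5>
step 6: apply <-3, +3> → <-1, 8>
step 7: apply <+2, -1> → <1, 7>

<1, 7>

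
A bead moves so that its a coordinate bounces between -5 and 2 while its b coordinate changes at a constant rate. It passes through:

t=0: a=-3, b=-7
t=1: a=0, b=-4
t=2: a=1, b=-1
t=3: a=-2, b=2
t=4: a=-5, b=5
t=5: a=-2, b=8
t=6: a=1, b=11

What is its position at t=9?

a=-4, b=20

The a coordinate reflects between -5 and 2, moving 3 per step.
  step 7: 1 → 0
  step 8: 0 → -3
  step 9: -3 → -4
The b coordinate changes by +3 each step: at step 9 it is 20.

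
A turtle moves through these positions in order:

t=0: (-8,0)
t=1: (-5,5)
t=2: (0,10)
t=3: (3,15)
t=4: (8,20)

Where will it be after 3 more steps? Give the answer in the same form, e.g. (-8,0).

The moves between consecutive positions are (+3,+5), (+5,+5), (+3,+5), (+5,+5); they repeat the 2-cycle [(+3,+5), (+5,+5)].
step 5: apply (+3,+5) → (11,25)
step 6: apply (+5,+5) → (16,30)
step 7: apply (+3,+5) → (19,35)

(19,35)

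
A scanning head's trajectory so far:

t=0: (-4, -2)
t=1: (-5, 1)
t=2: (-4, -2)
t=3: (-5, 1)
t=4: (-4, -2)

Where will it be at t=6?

Step-to-step displacements: (-1, +3), (+1, -3), (-1, +3), (+1, -3); each is -1× the previous.
step 5: (-4, -2) + (-1, +3) → (-5, 1)
step 6: (-5, 1) + (+1, -3) → (-4, -2)

(-4, -2)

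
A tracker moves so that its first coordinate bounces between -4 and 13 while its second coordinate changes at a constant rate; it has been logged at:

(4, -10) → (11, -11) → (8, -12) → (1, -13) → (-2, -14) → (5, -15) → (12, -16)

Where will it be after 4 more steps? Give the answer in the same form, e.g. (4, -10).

The first coordinate travels 7 per step and bounces off the walls at -4 and 13.
  step 7: 12 → 7
  step 8: 7 → 0
  step 9: 0 → -1
  step 10: -1 → 6
The second coordinate changes by -1 each step: at step 10 it is -20.

(6, -20)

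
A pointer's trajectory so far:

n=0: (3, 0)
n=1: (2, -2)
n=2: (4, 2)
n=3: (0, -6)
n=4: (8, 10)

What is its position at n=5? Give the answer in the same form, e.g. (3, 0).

(-8, -22)

Step-to-step displacements: (-1, -2), (+2, +4), (-4, -8), (+8, +16); each is -2× the previous.
step 5: (8, 10) + (-16, -32) → (-8, -22)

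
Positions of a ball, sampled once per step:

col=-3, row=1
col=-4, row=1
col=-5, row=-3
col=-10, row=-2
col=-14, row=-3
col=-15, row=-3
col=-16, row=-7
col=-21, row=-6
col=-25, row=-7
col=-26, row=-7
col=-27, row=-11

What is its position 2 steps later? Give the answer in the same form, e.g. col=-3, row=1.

col=-36, row=-11

Differencing gives (-1, +0), (-1, -4), (-5, +1), (-4, -1), (-1, +0), (-1, -4), (-5, +1), (-4, -1), (-1, +0), (-1, -4). This is the pattern (-1, +0), (-1, -4), (-5, +1), (-4, -1) repeated.
step 11: apply (-5, +1) → col=-32, row=-10
step 12: apply (-4, -1) → col=-36, row=-11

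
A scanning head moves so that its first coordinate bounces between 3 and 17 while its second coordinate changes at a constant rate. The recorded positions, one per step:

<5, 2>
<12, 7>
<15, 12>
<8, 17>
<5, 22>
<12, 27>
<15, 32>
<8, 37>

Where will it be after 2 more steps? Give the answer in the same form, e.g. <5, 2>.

<12, 47>

The first coordinate reflects between 3 and 17, moving 7 per step.
  step 8: 8 → 5
  step 9: 5 → 12
The second coordinate changes by +5 each step: at step 9 it is 47.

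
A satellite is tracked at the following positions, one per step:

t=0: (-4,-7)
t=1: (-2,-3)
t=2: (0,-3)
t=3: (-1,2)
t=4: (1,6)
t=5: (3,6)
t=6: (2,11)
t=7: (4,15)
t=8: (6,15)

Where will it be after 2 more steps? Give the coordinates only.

(7,24)

Step-to-step displacements: (+2,+4), (+2,+0), (-1,+5), (+2,+4), (+2,+0), (-1,+5), (+2,+4), (+2,+0) — a repeating cycle of length 3.
step 9: apply (-1,+5) → (5,20)
step 10: apply (+2,+4) → (7,24)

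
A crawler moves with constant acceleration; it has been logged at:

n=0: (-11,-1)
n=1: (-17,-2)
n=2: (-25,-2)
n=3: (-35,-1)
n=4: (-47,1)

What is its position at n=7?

Taking differences between consecutive positions: (-6,-1), (-8,+0), (-10,+1), (-12,+2). These grow by (-2,+1) each step.
step 5: (-47,1) + (-14,+3) → (-61,4)
step 6: (-61,4) + (-16,+4) → (-77,8)
step 7: (-77,8) + (-18,+5) → (-95,13)

(-95,13)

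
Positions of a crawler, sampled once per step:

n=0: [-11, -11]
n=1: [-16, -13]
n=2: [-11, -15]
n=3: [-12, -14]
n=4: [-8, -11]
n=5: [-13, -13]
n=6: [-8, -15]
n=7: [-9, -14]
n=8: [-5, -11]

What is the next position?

[-10, -13]

The moves between consecutive positions are [-5, -2], [+5, -2], [-1, +1], [+4, +3], [-5, -2], [+5, -2], [-1, +1], [+4, +3]; they repeat the 4-cycle [[-5, -2], [+5, -2], [-1, +1], [+4, +3]].
step 9: apply [-5, -2] → [-10, -13]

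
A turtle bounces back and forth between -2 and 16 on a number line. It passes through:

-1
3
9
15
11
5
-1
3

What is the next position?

The value travels 6 per step and bounces off the walls at -2 and 16.
  step 8: 3 → 9

9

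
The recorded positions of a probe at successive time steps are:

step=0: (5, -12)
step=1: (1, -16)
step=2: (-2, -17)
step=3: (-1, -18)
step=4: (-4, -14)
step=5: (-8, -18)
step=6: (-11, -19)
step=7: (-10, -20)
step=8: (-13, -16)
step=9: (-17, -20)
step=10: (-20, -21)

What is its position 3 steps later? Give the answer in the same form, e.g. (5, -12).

The moves between consecutive positions are (-4, -4), (-3, -1), (+1, -1), (-3, +4), (-4, -4), (-3, -1), (+1, -1), (-3, +4), (-4, -4), (-3, -1); they repeat the 4-cycle [(-4, -4), (-3, -1), (+1, -1), (-3, +4)].
step 11: apply (+1, -1) → (-19, -22)
step 12: apply (-3, +4) → (-22, -18)
step 13: apply (-4, -4) → (-26, -22)

(-26, -22)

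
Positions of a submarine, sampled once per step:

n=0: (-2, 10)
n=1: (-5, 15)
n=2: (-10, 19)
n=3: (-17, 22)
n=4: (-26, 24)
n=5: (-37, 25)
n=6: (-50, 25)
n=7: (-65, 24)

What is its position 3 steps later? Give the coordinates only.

First differences are (-3, +5), (-5, +4), (-7, +3), (-9, +2), (-11, +1), (-13, +0), (-15, -1); their common second difference is (-2, -1) (constant acceleration).
step 8: (-65, 24) + (-17, -2) → (-82, 22)
step 9: (-82, 22) + (-19, -3) → (-101, 19)
step 10: (-101, 19) + (-21, -4) → (-122, 15)

(-122, 15)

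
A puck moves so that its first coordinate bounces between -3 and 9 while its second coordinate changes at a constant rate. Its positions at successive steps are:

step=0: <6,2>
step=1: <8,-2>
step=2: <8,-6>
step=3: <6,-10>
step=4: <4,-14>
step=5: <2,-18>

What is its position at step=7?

The first coordinate reflects between -3 and 9, moving 2 per step.
  step 6: 2 → 0
  step 7: 0 → -2
The second coordinate changes by -4 each step: at step 7 it is -26.

<-2,-26>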